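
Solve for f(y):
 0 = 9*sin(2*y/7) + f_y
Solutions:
 f(y) = C1 + 63*cos(2*y/7)/2


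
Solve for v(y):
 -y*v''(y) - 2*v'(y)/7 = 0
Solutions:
 v(y) = C1 + C2*y^(5/7)


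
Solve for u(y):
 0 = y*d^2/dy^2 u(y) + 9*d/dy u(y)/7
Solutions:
 u(y) = C1 + C2/y^(2/7)


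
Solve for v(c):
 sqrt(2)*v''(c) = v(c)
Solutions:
 v(c) = C1*exp(-2^(3/4)*c/2) + C2*exp(2^(3/4)*c/2)


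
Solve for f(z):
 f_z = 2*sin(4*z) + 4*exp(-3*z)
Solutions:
 f(z) = C1 - cos(4*z)/2 - 4*exp(-3*z)/3


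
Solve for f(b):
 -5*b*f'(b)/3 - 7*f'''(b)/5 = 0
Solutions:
 f(b) = C1 + Integral(C2*airyai(-105^(2/3)*b/21) + C3*airybi(-105^(2/3)*b/21), b)


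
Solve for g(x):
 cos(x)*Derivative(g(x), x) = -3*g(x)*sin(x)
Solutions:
 g(x) = C1*cos(x)^3


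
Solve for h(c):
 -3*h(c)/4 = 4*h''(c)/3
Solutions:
 h(c) = C1*sin(3*c/4) + C2*cos(3*c/4)


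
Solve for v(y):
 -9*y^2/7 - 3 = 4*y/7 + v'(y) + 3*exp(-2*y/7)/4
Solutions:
 v(y) = C1 - 3*y^3/7 - 2*y^2/7 - 3*y + 21*exp(-2*y/7)/8


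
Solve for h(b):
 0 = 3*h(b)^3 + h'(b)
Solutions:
 h(b) = -sqrt(2)*sqrt(-1/(C1 - 3*b))/2
 h(b) = sqrt(2)*sqrt(-1/(C1 - 3*b))/2


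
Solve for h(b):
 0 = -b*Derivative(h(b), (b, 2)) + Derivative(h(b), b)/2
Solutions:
 h(b) = C1 + C2*b^(3/2)


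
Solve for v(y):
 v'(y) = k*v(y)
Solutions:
 v(y) = C1*exp(k*y)


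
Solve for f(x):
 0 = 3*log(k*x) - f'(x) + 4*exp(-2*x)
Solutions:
 f(x) = C1 + 3*x*log(k*x) - 3*x - 2*exp(-2*x)


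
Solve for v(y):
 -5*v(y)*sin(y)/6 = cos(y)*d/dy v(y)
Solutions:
 v(y) = C1*cos(y)^(5/6)


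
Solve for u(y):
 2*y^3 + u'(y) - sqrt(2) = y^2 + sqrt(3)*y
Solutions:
 u(y) = C1 - y^4/2 + y^3/3 + sqrt(3)*y^2/2 + sqrt(2)*y


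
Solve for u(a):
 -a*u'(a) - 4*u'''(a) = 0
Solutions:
 u(a) = C1 + Integral(C2*airyai(-2^(1/3)*a/2) + C3*airybi(-2^(1/3)*a/2), a)


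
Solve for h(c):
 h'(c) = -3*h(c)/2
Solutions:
 h(c) = C1*exp(-3*c/2)


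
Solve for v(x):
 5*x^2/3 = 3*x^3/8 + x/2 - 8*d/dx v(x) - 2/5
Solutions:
 v(x) = C1 + 3*x^4/256 - 5*x^3/72 + x^2/32 - x/20


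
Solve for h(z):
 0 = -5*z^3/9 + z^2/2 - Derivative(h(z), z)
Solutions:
 h(z) = C1 - 5*z^4/36 + z^3/6


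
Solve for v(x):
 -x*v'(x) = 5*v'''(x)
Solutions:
 v(x) = C1 + Integral(C2*airyai(-5^(2/3)*x/5) + C3*airybi(-5^(2/3)*x/5), x)


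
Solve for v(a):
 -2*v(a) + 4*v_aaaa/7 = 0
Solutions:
 v(a) = C1*exp(-2^(3/4)*7^(1/4)*a/2) + C2*exp(2^(3/4)*7^(1/4)*a/2) + C3*sin(2^(3/4)*7^(1/4)*a/2) + C4*cos(2^(3/4)*7^(1/4)*a/2)


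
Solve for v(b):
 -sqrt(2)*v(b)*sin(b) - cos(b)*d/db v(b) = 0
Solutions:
 v(b) = C1*cos(b)^(sqrt(2))


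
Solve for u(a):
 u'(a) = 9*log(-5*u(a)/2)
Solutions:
 -Integral(1/(log(-_y) - log(2) + log(5)), (_y, u(a)))/9 = C1 - a


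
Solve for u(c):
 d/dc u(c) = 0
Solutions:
 u(c) = C1


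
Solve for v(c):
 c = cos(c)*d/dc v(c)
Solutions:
 v(c) = C1 + Integral(c/cos(c), c)


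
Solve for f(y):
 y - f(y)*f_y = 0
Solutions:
 f(y) = -sqrt(C1 + y^2)
 f(y) = sqrt(C1 + y^2)


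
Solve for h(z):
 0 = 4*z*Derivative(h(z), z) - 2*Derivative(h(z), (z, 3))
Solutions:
 h(z) = C1 + Integral(C2*airyai(2^(1/3)*z) + C3*airybi(2^(1/3)*z), z)


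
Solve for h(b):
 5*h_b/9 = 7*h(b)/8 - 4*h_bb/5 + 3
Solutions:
 h(b) = C1*exp(b*(-25 + sqrt(6295))/72) + C2*exp(-b*(25 + sqrt(6295))/72) - 24/7


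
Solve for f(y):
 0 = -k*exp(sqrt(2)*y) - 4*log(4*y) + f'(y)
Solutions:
 f(y) = C1 + sqrt(2)*k*exp(sqrt(2)*y)/2 + 4*y*log(y) + 4*y*(-1 + 2*log(2))


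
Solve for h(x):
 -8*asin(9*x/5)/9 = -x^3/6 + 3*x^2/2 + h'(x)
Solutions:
 h(x) = C1 + x^4/24 - x^3/2 - 8*x*asin(9*x/5)/9 - 8*sqrt(25 - 81*x^2)/81


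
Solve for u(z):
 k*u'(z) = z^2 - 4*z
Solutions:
 u(z) = C1 + z^3/(3*k) - 2*z^2/k


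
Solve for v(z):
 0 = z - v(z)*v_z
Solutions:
 v(z) = -sqrt(C1 + z^2)
 v(z) = sqrt(C1 + z^2)


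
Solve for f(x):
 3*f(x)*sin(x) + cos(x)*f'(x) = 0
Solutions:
 f(x) = C1*cos(x)^3


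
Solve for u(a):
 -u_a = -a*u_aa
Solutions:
 u(a) = C1 + C2*a^2


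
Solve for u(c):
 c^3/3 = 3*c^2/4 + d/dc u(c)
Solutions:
 u(c) = C1 + c^4/12 - c^3/4


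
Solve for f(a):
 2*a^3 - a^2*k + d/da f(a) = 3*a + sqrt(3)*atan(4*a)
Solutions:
 f(a) = C1 - a^4/2 + a^3*k/3 + 3*a^2/2 + sqrt(3)*(a*atan(4*a) - log(16*a^2 + 1)/8)


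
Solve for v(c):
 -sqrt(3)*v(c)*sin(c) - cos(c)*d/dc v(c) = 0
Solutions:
 v(c) = C1*cos(c)^(sqrt(3))


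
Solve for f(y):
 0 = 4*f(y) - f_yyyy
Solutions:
 f(y) = C1*exp(-sqrt(2)*y) + C2*exp(sqrt(2)*y) + C3*sin(sqrt(2)*y) + C4*cos(sqrt(2)*y)


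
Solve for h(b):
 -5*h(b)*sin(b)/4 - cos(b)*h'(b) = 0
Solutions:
 h(b) = C1*cos(b)^(5/4)


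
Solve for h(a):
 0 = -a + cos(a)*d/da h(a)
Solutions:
 h(a) = C1 + Integral(a/cos(a), a)


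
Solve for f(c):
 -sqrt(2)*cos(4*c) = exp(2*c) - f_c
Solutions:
 f(c) = C1 + exp(2*c)/2 + sqrt(2)*sin(4*c)/4


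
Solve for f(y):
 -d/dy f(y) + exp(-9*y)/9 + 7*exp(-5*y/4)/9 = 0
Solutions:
 f(y) = C1 - exp(-9*y)/81 - 28*exp(-5*y/4)/45


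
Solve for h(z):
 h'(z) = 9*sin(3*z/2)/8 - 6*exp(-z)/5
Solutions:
 h(z) = C1 - 3*cos(3*z/2)/4 + 6*exp(-z)/5


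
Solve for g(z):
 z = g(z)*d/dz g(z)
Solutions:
 g(z) = -sqrt(C1 + z^2)
 g(z) = sqrt(C1 + z^2)


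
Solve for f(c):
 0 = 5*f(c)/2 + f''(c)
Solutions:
 f(c) = C1*sin(sqrt(10)*c/2) + C2*cos(sqrt(10)*c/2)


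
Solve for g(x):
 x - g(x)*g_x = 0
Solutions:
 g(x) = -sqrt(C1 + x^2)
 g(x) = sqrt(C1 + x^2)


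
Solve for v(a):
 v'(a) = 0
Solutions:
 v(a) = C1


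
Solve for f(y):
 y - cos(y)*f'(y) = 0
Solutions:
 f(y) = C1 + Integral(y/cos(y), y)


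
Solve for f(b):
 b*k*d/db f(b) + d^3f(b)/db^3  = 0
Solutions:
 f(b) = C1 + Integral(C2*airyai(b*(-k)^(1/3)) + C3*airybi(b*(-k)^(1/3)), b)


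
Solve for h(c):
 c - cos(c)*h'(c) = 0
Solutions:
 h(c) = C1 + Integral(c/cos(c), c)


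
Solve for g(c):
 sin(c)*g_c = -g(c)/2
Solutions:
 g(c) = C1*(cos(c) + 1)^(1/4)/(cos(c) - 1)^(1/4)


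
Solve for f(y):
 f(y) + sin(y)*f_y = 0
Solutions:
 f(y) = C1*sqrt(cos(y) + 1)/sqrt(cos(y) - 1)


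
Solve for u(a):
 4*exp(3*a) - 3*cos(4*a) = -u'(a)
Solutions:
 u(a) = C1 - 4*exp(3*a)/3 + 3*sin(4*a)/4


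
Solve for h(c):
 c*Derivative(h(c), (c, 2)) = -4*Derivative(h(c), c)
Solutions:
 h(c) = C1 + C2/c^3


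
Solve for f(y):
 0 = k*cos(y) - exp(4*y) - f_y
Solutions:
 f(y) = C1 + k*sin(y) - exp(4*y)/4


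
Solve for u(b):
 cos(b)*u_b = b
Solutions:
 u(b) = C1 + Integral(b/cos(b), b)


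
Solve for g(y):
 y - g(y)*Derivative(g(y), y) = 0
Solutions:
 g(y) = -sqrt(C1 + y^2)
 g(y) = sqrt(C1 + y^2)


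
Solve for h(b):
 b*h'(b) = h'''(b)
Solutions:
 h(b) = C1 + Integral(C2*airyai(b) + C3*airybi(b), b)


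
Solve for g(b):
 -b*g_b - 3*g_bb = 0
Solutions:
 g(b) = C1 + C2*erf(sqrt(6)*b/6)


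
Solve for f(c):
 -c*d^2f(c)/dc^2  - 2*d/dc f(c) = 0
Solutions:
 f(c) = C1 + C2/c


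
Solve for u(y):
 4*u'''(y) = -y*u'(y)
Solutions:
 u(y) = C1 + Integral(C2*airyai(-2^(1/3)*y/2) + C3*airybi(-2^(1/3)*y/2), y)


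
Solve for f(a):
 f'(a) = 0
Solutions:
 f(a) = C1


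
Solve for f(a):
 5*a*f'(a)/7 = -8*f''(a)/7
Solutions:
 f(a) = C1 + C2*erf(sqrt(5)*a/4)


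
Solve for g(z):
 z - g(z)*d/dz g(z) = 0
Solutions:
 g(z) = -sqrt(C1 + z^2)
 g(z) = sqrt(C1 + z^2)


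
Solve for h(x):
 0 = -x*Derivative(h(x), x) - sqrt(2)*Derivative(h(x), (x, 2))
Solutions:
 h(x) = C1 + C2*erf(2^(1/4)*x/2)


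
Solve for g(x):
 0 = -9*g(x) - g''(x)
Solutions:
 g(x) = C1*sin(3*x) + C2*cos(3*x)


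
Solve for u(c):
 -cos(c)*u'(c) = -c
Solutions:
 u(c) = C1 + Integral(c/cos(c), c)


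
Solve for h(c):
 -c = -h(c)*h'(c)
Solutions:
 h(c) = -sqrt(C1 + c^2)
 h(c) = sqrt(C1 + c^2)


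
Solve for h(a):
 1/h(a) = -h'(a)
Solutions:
 h(a) = -sqrt(C1 - 2*a)
 h(a) = sqrt(C1 - 2*a)


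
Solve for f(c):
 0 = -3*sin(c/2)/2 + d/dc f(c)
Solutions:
 f(c) = C1 - 3*cos(c/2)


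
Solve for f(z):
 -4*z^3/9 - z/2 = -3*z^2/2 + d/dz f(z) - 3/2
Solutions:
 f(z) = C1 - z^4/9 + z^3/2 - z^2/4 + 3*z/2


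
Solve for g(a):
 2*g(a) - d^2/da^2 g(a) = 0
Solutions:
 g(a) = C1*exp(-sqrt(2)*a) + C2*exp(sqrt(2)*a)


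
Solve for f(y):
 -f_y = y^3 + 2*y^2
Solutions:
 f(y) = C1 - y^4/4 - 2*y^3/3


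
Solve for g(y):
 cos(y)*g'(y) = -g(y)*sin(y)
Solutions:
 g(y) = C1*cos(y)


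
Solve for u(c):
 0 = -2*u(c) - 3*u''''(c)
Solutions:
 u(c) = (C1*sin(6^(3/4)*c/6) + C2*cos(6^(3/4)*c/6))*exp(-6^(3/4)*c/6) + (C3*sin(6^(3/4)*c/6) + C4*cos(6^(3/4)*c/6))*exp(6^(3/4)*c/6)


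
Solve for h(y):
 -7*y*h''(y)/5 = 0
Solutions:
 h(y) = C1 + C2*y


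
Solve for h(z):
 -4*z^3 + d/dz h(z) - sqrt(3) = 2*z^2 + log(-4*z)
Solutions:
 h(z) = C1 + z^4 + 2*z^3/3 + z*log(-z) + z*(-1 + 2*log(2) + sqrt(3))


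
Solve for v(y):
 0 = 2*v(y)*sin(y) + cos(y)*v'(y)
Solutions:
 v(y) = C1*cos(y)^2


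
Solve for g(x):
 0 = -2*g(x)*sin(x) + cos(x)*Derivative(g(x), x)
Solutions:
 g(x) = C1/cos(x)^2


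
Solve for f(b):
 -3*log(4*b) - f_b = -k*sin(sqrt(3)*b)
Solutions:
 f(b) = C1 - 3*b*log(b) - 6*b*log(2) + 3*b - sqrt(3)*k*cos(sqrt(3)*b)/3


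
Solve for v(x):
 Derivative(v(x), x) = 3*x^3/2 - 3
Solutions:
 v(x) = C1 + 3*x^4/8 - 3*x


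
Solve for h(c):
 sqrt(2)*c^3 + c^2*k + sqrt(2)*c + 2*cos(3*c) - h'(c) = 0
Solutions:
 h(c) = C1 + sqrt(2)*c^4/4 + c^3*k/3 + sqrt(2)*c^2/2 + 2*sin(3*c)/3


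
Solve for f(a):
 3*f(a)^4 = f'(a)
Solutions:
 f(a) = (-1/(C1 + 9*a))^(1/3)
 f(a) = (-1/(C1 + 3*a))^(1/3)*(-3^(2/3) - 3*3^(1/6)*I)/6
 f(a) = (-1/(C1 + 3*a))^(1/3)*(-3^(2/3) + 3*3^(1/6)*I)/6


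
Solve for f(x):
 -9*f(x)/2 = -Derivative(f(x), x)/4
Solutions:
 f(x) = C1*exp(18*x)


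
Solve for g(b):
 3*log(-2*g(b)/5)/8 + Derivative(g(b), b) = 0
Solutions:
 8*Integral(1/(log(-_y) - log(5) + log(2)), (_y, g(b)))/3 = C1 - b


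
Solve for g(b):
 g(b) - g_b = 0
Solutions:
 g(b) = C1*exp(b)


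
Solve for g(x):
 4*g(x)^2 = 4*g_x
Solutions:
 g(x) = -1/(C1 + x)


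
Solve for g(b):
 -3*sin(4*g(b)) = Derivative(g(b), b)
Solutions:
 g(b) = -acos((-C1 - exp(24*b))/(C1 - exp(24*b)))/4 + pi/2
 g(b) = acos((-C1 - exp(24*b))/(C1 - exp(24*b)))/4


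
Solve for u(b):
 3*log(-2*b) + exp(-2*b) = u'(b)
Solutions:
 u(b) = C1 + 3*b*log(-b) + 3*b*(-1 + log(2)) - exp(-2*b)/2


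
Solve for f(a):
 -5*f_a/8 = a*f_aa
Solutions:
 f(a) = C1 + C2*a^(3/8)


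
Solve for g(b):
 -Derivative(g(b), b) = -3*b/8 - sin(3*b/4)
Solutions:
 g(b) = C1 + 3*b^2/16 - 4*cos(3*b/4)/3


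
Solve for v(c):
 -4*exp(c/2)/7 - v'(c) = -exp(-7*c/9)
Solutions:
 v(c) = C1 - 8*exp(c/2)/7 - 9*exp(-7*c/9)/7


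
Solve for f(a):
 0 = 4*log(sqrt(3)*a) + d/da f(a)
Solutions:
 f(a) = C1 - 4*a*log(a) - a*log(9) + 4*a


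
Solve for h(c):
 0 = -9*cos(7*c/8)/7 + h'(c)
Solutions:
 h(c) = C1 + 72*sin(7*c/8)/49


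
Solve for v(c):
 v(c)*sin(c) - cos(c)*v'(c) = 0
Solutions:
 v(c) = C1/cos(c)


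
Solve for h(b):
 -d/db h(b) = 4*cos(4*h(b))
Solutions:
 h(b) = -asin((C1 + exp(32*b))/(C1 - exp(32*b)))/4 + pi/4
 h(b) = asin((C1 + exp(32*b))/(C1 - exp(32*b)))/4


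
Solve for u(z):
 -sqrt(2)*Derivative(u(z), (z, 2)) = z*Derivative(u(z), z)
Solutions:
 u(z) = C1 + C2*erf(2^(1/4)*z/2)


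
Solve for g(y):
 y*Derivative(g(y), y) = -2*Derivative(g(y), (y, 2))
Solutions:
 g(y) = C1 + C2*erf(y/2)


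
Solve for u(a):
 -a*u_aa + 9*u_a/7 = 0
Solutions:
 u(a) = C1 + C2*a^(16/7)


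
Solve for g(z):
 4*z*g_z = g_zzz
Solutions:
 g(z) = C1 + Integral(C2*airyai(2^(2/3)*z) + C3*airybi(2^(2/3)*z), z)


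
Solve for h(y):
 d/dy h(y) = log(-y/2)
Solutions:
 h(y) = C1 + y*log(-y) + y*(-1 - log(2))


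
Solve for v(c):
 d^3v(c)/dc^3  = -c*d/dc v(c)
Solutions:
 v(c) = C1 + Integral(C2*airyai(-c) + C3*airybi(-c), c)


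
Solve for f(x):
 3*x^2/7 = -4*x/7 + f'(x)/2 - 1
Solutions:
 f(x) = C1 + 2*x^3/7 + 4*x^2/7 + 2*x


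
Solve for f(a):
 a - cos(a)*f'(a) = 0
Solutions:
 f(a) = C1 + Integral(a/cos(a), a)


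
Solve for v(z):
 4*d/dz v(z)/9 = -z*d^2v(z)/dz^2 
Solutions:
 v(z) = C1 + C2*z^(5/9)


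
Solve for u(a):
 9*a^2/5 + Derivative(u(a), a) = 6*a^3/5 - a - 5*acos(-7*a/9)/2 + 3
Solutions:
 u(a) = C1 + 3*a^4/10 - 3*a^3/5 - a^2/2 - 5*a*acos(-7*a/9)/2 + 3*a - 5*sqrt(81 - 49*a^2)/14


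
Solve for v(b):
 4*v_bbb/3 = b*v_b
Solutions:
 v(b) = C1 + Integral(C2*airyai(6^(1/3)*b/2) + C3*airybi(6^(1/3)*b/2), b)


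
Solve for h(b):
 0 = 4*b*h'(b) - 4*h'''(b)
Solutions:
 h(b) = C1 + Integral(C2*airyai(b) + C3*airybi(b), b)


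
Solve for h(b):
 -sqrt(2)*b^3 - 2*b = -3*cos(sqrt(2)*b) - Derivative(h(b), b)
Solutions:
 h(b) = C1 + sqrt(2)*b^4/4 + b^2 - 3*sqrt(2)*sin(sqrt(2)*b)/2


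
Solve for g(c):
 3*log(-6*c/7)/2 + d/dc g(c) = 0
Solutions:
 g(c) = C1 - 3*c*log(-c)/2 + 3*c*(-log(6) + 1 + log(7))/2


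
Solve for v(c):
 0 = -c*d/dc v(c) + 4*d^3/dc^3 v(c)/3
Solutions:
 v(c) = C1 + Integral(C2*airyai(6^(1/3)*c/2) + C3*airybi(6^(1/3)*c/2), c)


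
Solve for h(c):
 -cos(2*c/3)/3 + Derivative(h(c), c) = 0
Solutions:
 h(c) = C1 + sin(2*c/3)/2


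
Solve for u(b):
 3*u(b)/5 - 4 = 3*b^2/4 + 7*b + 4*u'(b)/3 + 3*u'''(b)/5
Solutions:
 u(b) = C1*exp(-b*(-40*18^(1/3)/(243 + sqrt(155049))^(1/3) + 12^(1/3)*(243 + sqrt(155049))^(1/3))/36)*sin(2^(1/3)*3^(1/6)*b*(120/(243 + sqrt(155049))^(1/3) + 2^(1/3)*3^(2/3)*(243 + sqrt(155049))^(1/3))/36) + C2*exp(-b*(-40*18^(1/3)/(243 + sqrt(155049))^(1/3) + 12^(1/3)*(243 + sqrt(155049))^(1/3))/36)*cos(2^(1/3)*3^(1/6)*b*(120/(243 + sqrt(155049))^(1/3) + 2^(1/3)*3^(2/3)*(243 + sqrt(155049))^(1/3))/36) + C3*exp(b*(-40*18^(1/3)/(243 + sqrt(155049))^(1/3) + 12^(1/3)*(243 + sqrt(155049))^(1/3))/18) + 5*b^2/4 + 155*b/9 + 3640/81


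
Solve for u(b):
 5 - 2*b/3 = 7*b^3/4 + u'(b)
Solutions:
 u(b) = C1 - 7*b^4/16 - b^2/3 + 5*b


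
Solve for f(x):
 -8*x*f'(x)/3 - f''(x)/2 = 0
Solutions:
 f(x) = C1 + C2*erf(2*sqrt(6)*x/3)


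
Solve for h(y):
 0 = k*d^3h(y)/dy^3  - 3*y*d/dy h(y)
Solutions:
 h(y) = C1 + Integral(C2*airyai(3^(1/3)*y*(1/k)^(1/3)) + C3*airybi(3^(1/3)*y*(1/k)^(1/3)), y)


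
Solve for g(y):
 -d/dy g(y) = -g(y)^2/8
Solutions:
 g(y) = -8/(C1 + y)


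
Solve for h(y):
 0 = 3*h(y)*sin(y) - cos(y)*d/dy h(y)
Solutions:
 h(y) = C1/cos(y)^3


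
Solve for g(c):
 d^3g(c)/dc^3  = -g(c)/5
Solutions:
 g(c) = C3*exp(-5^(2/3)*c/5) + (C1*sin(sqrt(3)*5^(2/3)*c/10) + C2*cos(sqrt(3)*5^(2/3)*c/10))*exp(5^(2/3)*c/10)


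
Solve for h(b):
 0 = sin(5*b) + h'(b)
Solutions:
 h(b) = C1 + cos(5*b)/5


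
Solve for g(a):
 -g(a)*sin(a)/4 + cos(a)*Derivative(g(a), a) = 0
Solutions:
 g(a) = C1/cos(a)^(1/4)


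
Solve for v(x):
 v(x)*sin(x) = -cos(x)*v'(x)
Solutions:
 v(x) = C1*cos(x)


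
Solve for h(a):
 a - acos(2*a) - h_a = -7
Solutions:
 h(a) = C1 + a^2/2 - a*acos(2*a) + 7*a + sqrt(1 - 4*a^2)/2


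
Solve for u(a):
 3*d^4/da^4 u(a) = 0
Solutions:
 u(a) = C1 + C2*a + C3*a^2 + C4*a^3


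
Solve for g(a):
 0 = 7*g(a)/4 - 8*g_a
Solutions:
 g(a) = C1*exp(7*a/32)


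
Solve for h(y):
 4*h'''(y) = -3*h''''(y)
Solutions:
 h(y) = C1 + C2*y + C3*y^2 + C4*exp(-4*y/3)


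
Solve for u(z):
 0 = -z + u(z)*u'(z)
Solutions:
 u(z) = -sqrt(C1 + z^2)
 u(z) = sqrt(C1 + z^2)


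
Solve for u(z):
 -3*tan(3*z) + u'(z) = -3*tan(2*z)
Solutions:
 u(z) = C1 + 3*log(cos(2*z))/2 - log(cos(3*z))


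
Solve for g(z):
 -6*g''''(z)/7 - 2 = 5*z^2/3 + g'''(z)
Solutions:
 g(z) = C1 + C2*z + C3*z^2 + C4*exp(-7*z/6) - z^5/36 + 5*z^4/42 - 109*z^3/147


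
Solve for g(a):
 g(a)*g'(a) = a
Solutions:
 g(a) = -sqrt(C1 + a^2)
 g(a) = sqrt(C1 + a^2)


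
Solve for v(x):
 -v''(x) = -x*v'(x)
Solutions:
 v(x) = C1 + C2*erfi(sqrt(2)*x/2)


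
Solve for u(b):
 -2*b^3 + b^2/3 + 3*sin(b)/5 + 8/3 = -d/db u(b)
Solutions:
 u(b) = C1 + b^4/2 - b^3/9 - 8*b/3 + 3*cos(b)/5


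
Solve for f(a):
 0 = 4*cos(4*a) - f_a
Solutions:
 f(a) = C1 + sin(4*a)


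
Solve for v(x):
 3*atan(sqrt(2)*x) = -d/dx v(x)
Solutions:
 v(x) = C1 - 3*x*atan(sqrt(2)*x) + 3*sqrt(2)*log(2*x^2 + 1)/4


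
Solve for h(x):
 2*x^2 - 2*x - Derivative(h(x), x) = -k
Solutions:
 h(x) = C1 + k*x + 2*x^3/3 - x^2


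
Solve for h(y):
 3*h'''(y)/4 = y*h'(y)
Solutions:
 h(y) = C1 + Integral(C2*airyai(6^(2/3)*y/3) + C3*airybi(6^(2/3)*y/3), y)


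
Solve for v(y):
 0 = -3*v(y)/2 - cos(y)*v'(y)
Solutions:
 v(y) = C1*(sin(y) - 1)^(3/4)/(sin(y) + 1)^(3/4)


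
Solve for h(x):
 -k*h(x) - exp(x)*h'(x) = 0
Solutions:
 h(x) = C1*exp(k*exp(-x))


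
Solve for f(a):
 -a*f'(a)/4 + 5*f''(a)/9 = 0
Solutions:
 f(a) = C1 + C2*erfi(3*sqrt(10)*a/20)


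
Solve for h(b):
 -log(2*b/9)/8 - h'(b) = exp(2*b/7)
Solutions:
 h(b) = C1 - b*log(b)/8 + b*(-log(2) + 1 + 2*log(3))/8 - 7*exp(2*b/7)/2


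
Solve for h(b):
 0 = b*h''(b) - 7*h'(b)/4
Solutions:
 h(b) = C1 + C2*b^(11/4)


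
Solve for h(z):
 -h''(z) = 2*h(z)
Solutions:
 h(z) = C1*sin(sqrt(2)*z) + C2*cos(sqrt(2)*z)


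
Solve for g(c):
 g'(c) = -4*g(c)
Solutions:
 g(c) = C1*exp(-4*c)


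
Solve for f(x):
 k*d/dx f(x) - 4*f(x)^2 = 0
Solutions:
 f(x) = -k/(C1*k + 4*x)


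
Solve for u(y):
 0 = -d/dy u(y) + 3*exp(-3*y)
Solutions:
 u(y) = C1 - exp(-3*y)


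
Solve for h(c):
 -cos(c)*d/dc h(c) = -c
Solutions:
 h(c) = C1 + Integral(c/cos(c), c)


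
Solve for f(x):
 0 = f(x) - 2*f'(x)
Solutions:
 f(x) = C1*exp(x/2)


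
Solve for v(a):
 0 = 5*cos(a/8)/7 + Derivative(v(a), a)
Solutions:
 v(a) = C1 - 40*sin(a/8)/7


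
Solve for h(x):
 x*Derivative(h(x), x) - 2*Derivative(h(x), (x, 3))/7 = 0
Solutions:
 h(x) = C1 + Integral(C2*airyai(2^(2/3)*7^(1/3)*x/2) + C3*airybi(2^(2/3)*7^(1/3)*x/2), x)


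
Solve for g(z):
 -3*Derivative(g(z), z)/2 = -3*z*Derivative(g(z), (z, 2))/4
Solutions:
 g(z) = C1 + C2*z^3


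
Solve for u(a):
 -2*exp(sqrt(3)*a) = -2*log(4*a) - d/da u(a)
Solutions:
 u(a) = C1 - 2*a*log(a) + 2*a*(1 - 2*log(2)) + 2*sqrt(3)*exp(sqrt(3)*a)/3


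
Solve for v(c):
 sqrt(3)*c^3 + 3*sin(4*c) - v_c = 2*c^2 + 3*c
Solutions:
 v(c) = C1 + sqrt(3)*c^4/4 - 2*c^3/3 - 3*c^2/2 - 3*cos(4*c)/4


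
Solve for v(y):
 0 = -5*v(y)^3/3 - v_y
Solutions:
 v(y) = -sqrt(6)*sqrt(-1/(C1 - 5*y))/2
 v(y) = sqrt(6)*sqrt(-1/(C1 - 5*y))/2


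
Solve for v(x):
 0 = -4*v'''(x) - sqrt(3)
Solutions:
 v(x) = C1 + C2*x + C3*x^2 - sqrt(3)*x^3/24


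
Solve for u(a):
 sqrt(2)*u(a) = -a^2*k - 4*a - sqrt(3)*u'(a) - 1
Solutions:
 u(a) = C1*exp(-sqrt(6)*a/3) - sqrt(2)*a^2*k/2 + sqrt(3)*a*k - 2*sqrt(2)*a - 3*sqrt(2)*k/2 - sqrt(2)/2 + 2*sqrt(3)


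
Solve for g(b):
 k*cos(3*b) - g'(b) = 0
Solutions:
 g(b) = C1 + k*sin(3*b)/3


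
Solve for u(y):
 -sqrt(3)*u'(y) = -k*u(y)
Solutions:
 u(y) = C1*exp(sqrt(3)*k*y/3)


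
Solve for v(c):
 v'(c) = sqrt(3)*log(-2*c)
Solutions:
 v(c) = C1 + sqrt(3)*c*log(-c) + sqrt(3)*c*(-1 + log(2))


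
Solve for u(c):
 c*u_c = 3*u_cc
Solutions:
 u(c) = C1 + C2*erfi(sqrt(6)*c/6)


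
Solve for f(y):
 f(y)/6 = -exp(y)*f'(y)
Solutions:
 f(y) = C1*exp(exp(-y)/6)


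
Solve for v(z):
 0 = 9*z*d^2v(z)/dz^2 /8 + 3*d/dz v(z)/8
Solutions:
 v(z) = C1 + C2*z^(2/3)


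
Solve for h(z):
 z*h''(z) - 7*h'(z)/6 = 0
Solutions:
 h(z) = C1 + C2*z^(13/6)


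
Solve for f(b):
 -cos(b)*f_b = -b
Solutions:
 f(b) = C1 + Integral(b/cos(b), b)


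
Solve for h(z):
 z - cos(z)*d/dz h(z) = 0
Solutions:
 h(z) = C1 + Integral(z/cos(z), z)


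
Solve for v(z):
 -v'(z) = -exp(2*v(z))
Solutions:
 v(z) = log(-sqrt(-1/(C1 + z))) - log(2)/2
 v(z) = log(-1/(C1 + z))/2 - log(2)/2


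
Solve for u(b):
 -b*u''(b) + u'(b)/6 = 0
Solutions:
 u(b) = C1 + C2*b^(7/6)


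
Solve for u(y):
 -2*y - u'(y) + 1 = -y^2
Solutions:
 u(y) = C1 + y^3/3 - y^2 + y


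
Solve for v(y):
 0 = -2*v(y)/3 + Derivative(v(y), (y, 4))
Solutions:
 v(y) = C1*exp(-2^(1/4)*3^(3/4)*y/3) + C2*exp(2^(1/4)*3^(3/4)*y/3) + C3*sin(2^(1/4)*3^(3/4)*y/3) + C4*cos(2^(1/4)*3^(3/4)*y/3)


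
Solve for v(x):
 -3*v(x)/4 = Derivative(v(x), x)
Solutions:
 v(x) = C1*exp(-3*x/4)


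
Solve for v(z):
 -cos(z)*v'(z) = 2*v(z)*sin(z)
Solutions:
 v(z) = C1*cos(z)^2


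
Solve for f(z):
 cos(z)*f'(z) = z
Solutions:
 f(z) = C1 + Integral(z/cos(z), z)


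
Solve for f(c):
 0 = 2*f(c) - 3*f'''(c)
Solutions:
 f(c) = C3*exp(2^(1/3)*3^(2/3)*c/3) + (C1*sin(2^(1/3)*3^(1/6)*c/2) + C2*cos(2^(1/3)*3^(1/6)*c/2))*exp(-2^(1/3)*3^(2/3)*c/6)


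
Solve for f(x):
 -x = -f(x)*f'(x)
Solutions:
 f(x) = -sqrt(C1 + x^2)
 f(x) = sqrt(C1 + x^2)


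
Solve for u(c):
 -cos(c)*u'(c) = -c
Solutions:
 u(c) = C1 + Integral(c/cos(c), c)


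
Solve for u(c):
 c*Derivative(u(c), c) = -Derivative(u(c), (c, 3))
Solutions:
 u(c) = C1 + Integral(C2*airyai(-c) + C3*airybi(-c), c)


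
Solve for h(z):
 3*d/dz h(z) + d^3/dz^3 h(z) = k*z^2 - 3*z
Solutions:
 h(z) = C1 + C2*sin(sqrt(3)*z) + C3*cos(sqrt(3)*z) + k*z^3/9 - 2*k*z/9 - z^2/2


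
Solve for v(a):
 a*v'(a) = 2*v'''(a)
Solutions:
 v(a) = C1 + Integral(C2*airyai(2^(2/3)*a/2) + C3*airybi(2^(2/3)*a/2), a)


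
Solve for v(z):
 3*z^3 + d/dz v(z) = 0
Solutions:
 v(z) = C1 - 3*z^4/4


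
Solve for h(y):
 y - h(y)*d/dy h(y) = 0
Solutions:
 h(y) = -sqrt(C1 + y^2)
 h(y) = sqrt(C1 + y^2)


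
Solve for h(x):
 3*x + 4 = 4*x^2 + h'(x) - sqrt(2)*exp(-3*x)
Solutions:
 h(x) = C1 - 4*x^3/3 + 3*x^2/2 + 4*x - sqrt(2)*exp(-3*x)/3


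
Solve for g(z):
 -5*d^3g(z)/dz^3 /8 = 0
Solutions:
 g(z) = C1 + C2*z + C3*z^2


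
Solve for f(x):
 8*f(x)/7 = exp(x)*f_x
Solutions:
 f(x) = C1*exp(-8*exp(-x)/7)


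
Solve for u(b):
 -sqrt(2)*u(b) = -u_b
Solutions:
 u(b) = C1*exp(sqrt(2)*b)


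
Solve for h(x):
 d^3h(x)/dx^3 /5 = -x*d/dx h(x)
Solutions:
 h(x) = C1 + Integral(C2*airyai(-5^(1/3)*x) + C3*airybi(-5^(1/3)*x), x)


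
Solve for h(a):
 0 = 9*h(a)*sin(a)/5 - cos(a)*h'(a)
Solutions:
 h(a) = C1/cos(a)^(9/5)


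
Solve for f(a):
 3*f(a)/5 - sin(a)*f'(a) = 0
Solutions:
 f(a) = C1*(cos(a) - 1)^(3/10)/(cos(a) + 1)^(3/10)


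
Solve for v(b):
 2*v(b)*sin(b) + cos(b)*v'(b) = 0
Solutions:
 v(b) = C1*cos(b)^2


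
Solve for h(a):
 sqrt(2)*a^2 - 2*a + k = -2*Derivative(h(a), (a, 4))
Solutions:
 h(a) = C1 + C2*a + C3*a^2 + C4*a^3 - sqrt(2)*a^6/720 + a^5/120 - a^4*k/48


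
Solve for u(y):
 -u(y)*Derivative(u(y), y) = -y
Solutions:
 u(y) = -sqrt(C1 + y^2)
 u(y) = sqrt(C1 + y^2)


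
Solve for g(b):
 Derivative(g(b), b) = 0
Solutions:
 g(b) = C1


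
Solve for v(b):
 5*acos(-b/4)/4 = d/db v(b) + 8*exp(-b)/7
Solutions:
 v(b) = C1 + 5*b*acos(-b/4)/4 + 5*sqrt(16 - b^2)/4 + 8*exp(-b)/7


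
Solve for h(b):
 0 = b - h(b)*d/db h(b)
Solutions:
 h(b) = -sqrt(C1 + b^2)
 h(b) = sqrt(C1 + b^2)


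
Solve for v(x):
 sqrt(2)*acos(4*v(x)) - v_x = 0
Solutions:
 Integral(1/acos(4*_y), (_y, v(x))) = C1 + sqrt(2)*x


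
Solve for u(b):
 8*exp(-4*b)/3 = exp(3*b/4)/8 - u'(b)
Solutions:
 u(b) = C1 + exp(3*b/4)/6 + 2*exp(-4*b)/3


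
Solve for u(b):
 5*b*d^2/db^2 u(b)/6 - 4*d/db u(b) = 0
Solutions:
 u(b) = C1 + C2*b^(29/5)


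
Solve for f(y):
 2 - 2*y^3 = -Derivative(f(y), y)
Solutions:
 f(y) = C1 + y^4/2 - 2*y


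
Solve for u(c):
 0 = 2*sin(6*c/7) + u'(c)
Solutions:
 u(c) = C1 + 7*cos(6*c/7)/3


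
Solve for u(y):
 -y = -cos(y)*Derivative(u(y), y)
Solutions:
 u(y) = C1 + Integral(y/cos(y), y)


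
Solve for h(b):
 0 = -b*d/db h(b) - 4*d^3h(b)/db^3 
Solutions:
 h(b) = C1 + Integral(C2*airyai(-2^(1/3)*b/2) + C3*airybi(-2^(1/3)*b/2), b)


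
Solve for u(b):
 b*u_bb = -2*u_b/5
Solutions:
 u(b) = C1 + C2*b^(3/5)


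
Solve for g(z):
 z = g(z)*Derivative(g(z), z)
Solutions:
 g(z) = -sqrt(C1 + z^2)
 g(z) = sqrt(C1 + z^2)


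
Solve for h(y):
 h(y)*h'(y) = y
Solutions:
 h(y) = -sqrt(C1 + y^2)
 h(y) = sqrt(C1 + y^2)


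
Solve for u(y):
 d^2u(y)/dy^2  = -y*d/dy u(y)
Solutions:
 u(y) = C1 + C2*erf(sqrt(2)*y/2)


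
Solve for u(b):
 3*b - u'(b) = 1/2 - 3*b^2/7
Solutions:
 u(b) = C1 + b^3/7 + 3*b^2/2 - b/2


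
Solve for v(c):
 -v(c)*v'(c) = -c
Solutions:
 v(c) = -sqrt(C1 + c^2)
 v(c) = sqrt(C1 + c^2)


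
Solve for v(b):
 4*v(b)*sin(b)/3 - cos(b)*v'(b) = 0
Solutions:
 v(b) = C1/cos(b)^(4/3)


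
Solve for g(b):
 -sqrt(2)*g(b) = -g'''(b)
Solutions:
 g(b) = C3*exp(2^(1/6)*b) + (C1*sin(2^(1/6)*sqrt(3)*b/2) + C2*cos(2^(1/6)*sqrt(3)*b/2))*exp(-2^(1/6)*b/2)


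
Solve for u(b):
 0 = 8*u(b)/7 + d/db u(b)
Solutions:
 u(b) = C1*exp(-8*b/7)


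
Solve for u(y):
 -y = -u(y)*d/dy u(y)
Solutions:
 u(y) = -sqrt(C1 + y^2)
 u(y) = sqrt(C1 + y^2)


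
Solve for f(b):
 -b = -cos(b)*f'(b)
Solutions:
 f(b) = C1 + Integral(b/cos(b), b)


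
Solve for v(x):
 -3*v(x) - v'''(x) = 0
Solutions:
 v(x) = C3*exp(-3^(1/3)*x) + (C1*sin(3^(5/6)*x/2) + C2*cos(3^(5/6)*x/2))*exp(3^(1/3)*x/2)


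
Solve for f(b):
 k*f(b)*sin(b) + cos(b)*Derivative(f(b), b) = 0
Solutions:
 f(b) = C1*exp(k*log(cos(b)))


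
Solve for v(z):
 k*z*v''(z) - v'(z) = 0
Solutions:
 v(z) = C1 + z^(((re(k) + 1)*re(k) + im(k)^2)/(re(k)^2 + im(k)^2))*(C2*sin(log(z)*Abs(im(k))/(re(k)^2 + im(k)^2)) + C3*cos(log(z)*im(k)/(re(k)^2 + im(k)^2)))


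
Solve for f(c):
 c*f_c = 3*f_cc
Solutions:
 f(c) = C1 + C2*erfi(sqrt(6)*c/6)


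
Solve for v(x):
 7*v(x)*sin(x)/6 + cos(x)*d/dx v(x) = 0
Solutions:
 v(x) = C1*cos(x)^(7/6)


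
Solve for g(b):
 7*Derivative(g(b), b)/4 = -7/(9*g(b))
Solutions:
 g(b) = -sqrt(C1 - 8*b)/3
 g(b) = sqrt(C1 - 8*b)/3


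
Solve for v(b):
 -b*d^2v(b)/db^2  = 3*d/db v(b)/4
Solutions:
 v(b) = C1 + C2*b^(1/4)


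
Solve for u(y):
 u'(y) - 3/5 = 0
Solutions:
 u(y) = C1 + 3*y/5


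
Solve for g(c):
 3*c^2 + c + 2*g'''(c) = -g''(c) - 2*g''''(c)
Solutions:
 g(c) = C1 + C2*c - c^4/4 + 11*c^3/6 - 5*c^2 + (C3*sin(c/2) + C4*cos(c/2))*exp(-c/2)


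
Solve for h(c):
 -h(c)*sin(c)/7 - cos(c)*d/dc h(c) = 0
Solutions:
 h(c) = C1*cos(c)^(1/7)


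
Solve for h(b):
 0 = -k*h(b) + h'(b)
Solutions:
 h(b) = C1*exp(b*k)


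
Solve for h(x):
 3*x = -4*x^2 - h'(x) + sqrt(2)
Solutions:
 h(x) = C1 - 4*x^3/3 - 3*x^2/2 + sqrt(2)*x


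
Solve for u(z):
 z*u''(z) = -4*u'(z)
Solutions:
 u(z) = C1 + C2/z^3


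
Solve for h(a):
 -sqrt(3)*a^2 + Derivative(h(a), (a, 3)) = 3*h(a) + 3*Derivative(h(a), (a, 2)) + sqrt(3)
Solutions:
 h(a) = C1*exp(a*(-2^(2/3)*(sqrt(21) + 5)^(1/3)/4 - 2^(1/3)/(2*(sqrt(21) + 5)^(1/3)) + 1))*sin(2^(1/3)*sqrt(3)*a*(-2^(1/3)*(sqrt(21) + 5)^(1/3) + 2/(sqrt(21) + 5)^(1/3))/4) + C2*exp(a*(-2^(2/3)*(sqrt(21) + 5)^(1/3)/4 - 2^(1/3)/(2*(sqrt(21) + 5)^(1/3)) + 1))*cos(2^(1/3)*sqrt(3)*a*(-2^(1/3)*(sqrt(21) + 5)^(1/3) + 2/(sqrt(21) + 5)^(1/3))/4) + C3*exp(a*(2^(1/3)/(sqrt(21) + 5)^(1/3) + 1 + 2^(2/3)*(sqrt(21) + 5)^(1/3)/2)) - sqrt(3)*a^2/3 + sqrt(3)/3


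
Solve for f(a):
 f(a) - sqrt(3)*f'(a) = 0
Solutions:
 f(a) = C1*exp(sqrt(3)*a/3)


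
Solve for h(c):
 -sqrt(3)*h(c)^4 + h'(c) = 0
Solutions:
 h(c) = (-1/(C1 + 3*sqrt(3)*c))^(1/3)
 h(c) = (-1/(C1 + sqrt(3)*c))^(1/3)*(-3^(2/3) - 3*3^(1/6)*I)/6
 h(c) = (-1/(C1 + sqrt(3)*c))^(1/3)*(-3^(2/3) + 3*3^(1/6)*I)/6


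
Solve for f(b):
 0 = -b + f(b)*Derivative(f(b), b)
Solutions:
 f(b) = -sqrt(C1 + b^2)
 f(b) = sqrt(C1 + b^2)


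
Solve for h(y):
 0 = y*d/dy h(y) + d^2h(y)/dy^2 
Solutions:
 h(y) = C1 + C2*erf(sqrt(2)*y/2)


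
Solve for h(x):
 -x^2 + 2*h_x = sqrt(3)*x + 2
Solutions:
 h(x) = C1 + x^3/6 + sqrt(3)*x^2/4 + x


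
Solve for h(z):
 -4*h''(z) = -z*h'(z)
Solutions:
 h(z) = C1 + C2*erfi(sqrt(2)*z/4)


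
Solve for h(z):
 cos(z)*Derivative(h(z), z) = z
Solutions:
 h(z) = C1 + Integral(z/cos(z), z)


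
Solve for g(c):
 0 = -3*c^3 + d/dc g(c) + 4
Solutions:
 g(c) = C1 + 3*c^4/4 - 4*c


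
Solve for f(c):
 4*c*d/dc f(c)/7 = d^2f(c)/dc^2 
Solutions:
 f(c) = C1 + C2*erfi(sqrt(14)*c/7)


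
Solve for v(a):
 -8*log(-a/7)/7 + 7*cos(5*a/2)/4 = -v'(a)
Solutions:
 v(a) = C1 + 8*a*log(-a)/7 - 8*a*log(7)/7 - 8*a/7 - 7*sin(5*a/2)/10


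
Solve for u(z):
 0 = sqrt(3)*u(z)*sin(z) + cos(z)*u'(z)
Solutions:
 u(z) = C1*cos(z)^(sqrt(3))


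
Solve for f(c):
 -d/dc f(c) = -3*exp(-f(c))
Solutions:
 f(c) = log(C1 + 3*c)


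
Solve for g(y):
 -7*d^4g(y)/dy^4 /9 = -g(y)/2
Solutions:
 g(y) = C1*exp(-14^(3/4)*sqrt(3)*y/14) + C2*exp(14^(3/4)*sqrt(3)*y/14) + C3*sin(14^(3/4)*sqrt(3)*y/14) + C4*cos(14^(3/4)*sqrt(3)*y/14)


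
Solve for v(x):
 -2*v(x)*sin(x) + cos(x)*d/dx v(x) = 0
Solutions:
 v(x) = C1/cos(x)^2


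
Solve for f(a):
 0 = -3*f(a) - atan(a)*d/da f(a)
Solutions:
 f(a) = C1*exp(-3*Integral(1/atan(a), a))


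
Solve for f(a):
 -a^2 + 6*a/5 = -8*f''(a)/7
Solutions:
 f(a) = C1 + C2*a + 7*a^4/96 - 7*a^3/40


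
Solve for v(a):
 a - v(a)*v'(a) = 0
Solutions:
 v(a) = -sqrt(C1 + a^2)
 v(a) = sqrt(C1 + a^2)


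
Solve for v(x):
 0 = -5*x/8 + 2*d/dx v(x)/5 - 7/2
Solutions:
 v(x) = C1 + 25*x^2/32 + 35*x/4


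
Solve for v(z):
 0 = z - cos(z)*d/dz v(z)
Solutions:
 v(z) = C1 + Integral(z/cos(z), z)


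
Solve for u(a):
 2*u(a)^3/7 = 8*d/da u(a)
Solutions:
 u(a) = -sqrt(14)*sqrt(-1/(C1 + a))
 u(a) = sqrt(14)*sqrt(-1/(C1 + a))


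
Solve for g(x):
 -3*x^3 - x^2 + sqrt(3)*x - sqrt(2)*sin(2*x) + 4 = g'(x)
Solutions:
 g(x) = C1 - 3*x^4/4 - x^3/3 + sqrt(3)*x^2/2 + 4*x + sqrt(2)*cos(2*x)/2


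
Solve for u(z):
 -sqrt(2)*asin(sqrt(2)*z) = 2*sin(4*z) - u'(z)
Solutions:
 u(z) = C1 + sqrt(2)*(z*asin(sqrt(2)*z) + sqrt(2)*sqrt(1 - 2*z^2)/2) - cos(4*z)/2


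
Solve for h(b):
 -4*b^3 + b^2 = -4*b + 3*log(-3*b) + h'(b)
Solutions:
 h(b) = C1 - b^4 + b^3/3 + 2*b^2 - 3*b*log(-b) + 3*b*(1 - log(3))


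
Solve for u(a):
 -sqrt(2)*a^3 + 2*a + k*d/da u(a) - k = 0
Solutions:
 u(a) = C1 + sqrt(2)*a^4/(4*k) - a^2/k + a


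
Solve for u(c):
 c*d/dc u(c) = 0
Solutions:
 u(c) = C1


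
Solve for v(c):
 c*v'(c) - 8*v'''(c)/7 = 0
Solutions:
 v(c) = C1 + Integral(C2*airyai(7^(1/3)*c/2) + C3*airybi(7^(1/3)*c/2), c)


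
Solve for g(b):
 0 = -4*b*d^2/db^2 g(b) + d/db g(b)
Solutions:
 g(b) = C1 + C2*b^(5/4)


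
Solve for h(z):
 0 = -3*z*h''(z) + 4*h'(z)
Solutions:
 h(z) = C1 + C2*z^(7/3)


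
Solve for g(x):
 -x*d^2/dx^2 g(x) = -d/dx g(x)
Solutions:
 g(x) = C1 + C2*x^2


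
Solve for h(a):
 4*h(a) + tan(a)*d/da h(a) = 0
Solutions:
 h(a) = C1/sin(a)^4


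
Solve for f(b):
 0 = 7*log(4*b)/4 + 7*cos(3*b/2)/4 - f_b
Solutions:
 f(b) = C1 + 7*b*log(b)/4 - 7*b/4 + 7*b*log(2)/2 + 7*sin(3*b/2)/6


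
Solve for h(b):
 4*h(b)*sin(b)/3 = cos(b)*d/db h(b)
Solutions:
 h(b) = C1/cos(b)^(4/3)


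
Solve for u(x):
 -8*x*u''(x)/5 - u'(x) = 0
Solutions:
 u(x) = C1 + C2*x^(3/8)


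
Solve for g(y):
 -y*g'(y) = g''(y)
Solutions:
 g(y) = C1 + C2*erf(sqrt(2)*y/2)


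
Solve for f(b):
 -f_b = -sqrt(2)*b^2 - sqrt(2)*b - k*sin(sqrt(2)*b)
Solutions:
 f(b) = C1 + sqrt(2)*b^3/3 + sqrt(2)*b^2/2 - sqrt(2)*k*cos(sqrt(2)*b)/2


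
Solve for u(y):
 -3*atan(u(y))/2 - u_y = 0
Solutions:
 Integral(1/atan(_y), (_y, u(y))) = C1 - 3*y/2


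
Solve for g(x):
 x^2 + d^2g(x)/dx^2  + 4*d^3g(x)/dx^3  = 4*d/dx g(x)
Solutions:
 g(x) = C1 + C2*exp(x*(-1 + sqrt(65))/8) + C3*exp(-x*(1 + sqrt(65))/8) + x^3/12 + x^2/16 + 17*x/32


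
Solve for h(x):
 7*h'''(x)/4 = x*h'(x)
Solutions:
 h(x) = C1 + Integral(C2*airyai(14^(2/3)*x/7) + C3*airybi(14^(2/3)*x/7), x)


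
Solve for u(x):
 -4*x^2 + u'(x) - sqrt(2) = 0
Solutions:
 u(x) = C1 + 4*x^3/3 + sqrt(2)*x


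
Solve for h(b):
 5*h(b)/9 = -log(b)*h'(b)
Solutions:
 h(b) = C1*exp(-5*li(b)/9)


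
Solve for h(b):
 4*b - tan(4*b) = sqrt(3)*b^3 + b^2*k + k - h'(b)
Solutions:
 h(b) = C1 + sqrt(3)*b^4/4 + b^3*k/3 - 2*b^2 + b*k - log(cos(4*b))/4


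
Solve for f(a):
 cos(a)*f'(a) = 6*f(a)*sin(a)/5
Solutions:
 f(a) = C1/cos(a)^(6/5)


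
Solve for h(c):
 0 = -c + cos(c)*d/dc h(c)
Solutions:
 h(c) = C1 + Integral(c/cos(c), c)


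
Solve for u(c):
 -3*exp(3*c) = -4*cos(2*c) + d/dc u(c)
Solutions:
 u(c) = C1 - exp(3*c) + 2*sin(2*c)


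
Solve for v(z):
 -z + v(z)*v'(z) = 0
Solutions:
 v(z) = -sqrt(C1 + z^2)
 v(z) = sqrt(C1 + z^2)


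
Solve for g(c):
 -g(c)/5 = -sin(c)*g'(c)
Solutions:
 g(c) = C1*(cos(c) - 1)^(1/10)/(cos(c) + 1)^(1/10)


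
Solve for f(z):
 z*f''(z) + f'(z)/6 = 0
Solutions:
 f(z) = C1 + C2*z^(5/6)


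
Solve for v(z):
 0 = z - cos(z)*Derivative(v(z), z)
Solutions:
 v(z) = C1 + Integral(z/cos(z), z)


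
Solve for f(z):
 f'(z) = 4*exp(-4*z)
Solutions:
 f(z) = C1 - exp(-4*z)


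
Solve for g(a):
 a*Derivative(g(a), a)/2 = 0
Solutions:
 g(a) = C1


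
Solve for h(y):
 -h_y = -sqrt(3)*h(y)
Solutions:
 h(y) = C1*exp(sqrt(3)*y)


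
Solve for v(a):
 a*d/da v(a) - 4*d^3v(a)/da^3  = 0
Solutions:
 v(a) = C1 + Integral(C2*airyai(2^(1/3)*a/2) + C3*airybi(2^(1/3)*a/2), a)


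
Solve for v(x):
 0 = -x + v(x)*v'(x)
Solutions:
 v(x) = -sqrt(C1 + x^2)
 v(x) = sqrt(C1 + x^2)


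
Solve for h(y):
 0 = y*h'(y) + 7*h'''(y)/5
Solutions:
 h(y) = C1 + Integral(C2*airyai(-5^(1/3)*7^(2/3)*y/7) + C3*airybi(-5^(1/3)*7^(2/3)*y/7), y)


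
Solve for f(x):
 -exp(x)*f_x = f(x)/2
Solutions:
 f(x) = C1*exp(exp(-x)/2)


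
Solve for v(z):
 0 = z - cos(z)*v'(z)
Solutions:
 v(z) = C1 + Integral(z/cos(z), z)


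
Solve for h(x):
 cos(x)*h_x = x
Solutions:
 h(x) = C1 + Integral(x/cos(x), x)


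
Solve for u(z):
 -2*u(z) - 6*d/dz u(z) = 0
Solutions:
 u(z) = C1*exp(-z/3)


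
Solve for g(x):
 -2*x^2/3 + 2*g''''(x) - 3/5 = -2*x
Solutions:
 g(x) = C1 + C2*x + C3*x^2 + C4*x^3 + x^6/1080 - x^5/120 + x^4/80


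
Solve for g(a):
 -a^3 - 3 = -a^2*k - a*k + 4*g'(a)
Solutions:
 g(a) = C1 - a^4/16 + a^3*k/12 + a^2*k/8 - 3*a/4


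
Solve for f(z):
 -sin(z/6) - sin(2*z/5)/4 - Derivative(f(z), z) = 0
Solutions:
 f(z) = C1 + 6*cos(z/6) + 5*cos(2*z/5)/8


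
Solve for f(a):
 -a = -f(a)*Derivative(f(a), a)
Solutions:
 f(a) = -sqrt(C1 + a^2)
 f(a) = sqrt(C1 + a^2)


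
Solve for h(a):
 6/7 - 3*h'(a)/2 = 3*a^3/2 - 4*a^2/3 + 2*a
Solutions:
 h(a) = C1 - a^4/4 + 8*a^3/27 - 2*a^2/3 + 4*a/7


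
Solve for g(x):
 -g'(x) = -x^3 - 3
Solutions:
 g(x) = C1 + x^4/4 + 3*x


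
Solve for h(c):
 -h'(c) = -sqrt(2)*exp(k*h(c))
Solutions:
 h(c) = Piecewise((log(-1/(C1*k + sqrt(2)*c*k))/k, Ne(k, 0)), (nan, True))
 h(c) = Piecewise((C1 + sqrt(2)*c, Eq(k, 0)), (nan, True))


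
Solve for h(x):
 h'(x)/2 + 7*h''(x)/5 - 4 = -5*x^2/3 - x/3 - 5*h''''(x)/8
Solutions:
 h(x) = C1 + C2*exp(-6^(1/3)*x*(-(225 + sqrt(182337))^(1/3) + 28*6^(1/3)/(225 + sqrt(182337))^(1/3))/30)*sin(2^(1/3)*3^(1/6)*x*(84*2^(1/3)/(225 + sqrt(182337))^(1/3) + 3^(2/3)*(225 + sqrt(182337))^(1/3))/30) + C3*exp(-6^(1/3)*x*(-(225 + sqrt(182337))^(1/3) + 28*6^(1/3)/(225 + sqrt(182337))^(1/3))/30)*cos(2^(1/3)*3^(1/6)*x*(84*2^(1/3)/(225 + sqrt(182337))^(1/3) + 3^(2/3)*(225 + sqrt(182337))^(1/3))/30) + C4*exp(6^(1/3)*x*(-(225 + sqrt(182337))^(1/3) + 28*6^(1/3)/(225 + sqrt(182337))^(1/3))/15) - 10*x^3/9 + 9*x^2 - 212*x/5


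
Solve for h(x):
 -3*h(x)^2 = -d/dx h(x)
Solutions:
 h(x) = -1/(C1 + 3*x)


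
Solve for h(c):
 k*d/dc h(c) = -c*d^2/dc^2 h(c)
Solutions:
 h(c) = C1 + c^(1 - re(k))*(C2*sin(log(c)*Abs(im(k))) + C3*cos(log(c)*im(k)))


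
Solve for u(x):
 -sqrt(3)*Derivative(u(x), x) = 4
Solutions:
 u(x) = C1 - 4*sqrt(3)*x/3


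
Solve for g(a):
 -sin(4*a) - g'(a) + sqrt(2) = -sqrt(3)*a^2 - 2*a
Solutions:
 g(a) = C1 + sqrt(3)*a^3/3 + a^2 + sqrt(2)*a + cos(4*a)/4


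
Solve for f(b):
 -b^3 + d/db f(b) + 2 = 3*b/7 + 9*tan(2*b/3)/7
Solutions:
 f(b) = C1 + b^4/4 + 3*b^2/14 - 2*b - 27*log(cos(2*b/3))/14


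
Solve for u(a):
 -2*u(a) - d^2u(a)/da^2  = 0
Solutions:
 u(a) = C1*sin(sqrt(2)*a) + C2*cos(sqrt(2)*a)


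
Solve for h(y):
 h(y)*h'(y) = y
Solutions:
 h(y) = -sqrt(C1 + y^2)
 h(y) = sqrt(C1 + y^2)


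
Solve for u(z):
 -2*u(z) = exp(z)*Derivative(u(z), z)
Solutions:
 u(z) = C1*exp(2*exp(-z))


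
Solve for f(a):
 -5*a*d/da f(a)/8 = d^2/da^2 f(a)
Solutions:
 f(a) = C1 + C2*erf(sqrt(5)*a/4)


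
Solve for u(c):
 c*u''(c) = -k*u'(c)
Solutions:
 u(c) = C1 + c^(1 - re(k))*(C2*sin(log(c)*Abs(im(k))) + C3*cos(log(c)*im(k)))


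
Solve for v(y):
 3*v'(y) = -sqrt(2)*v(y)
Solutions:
 v(y) = C1*exp(-sqrt(2)*y/3)


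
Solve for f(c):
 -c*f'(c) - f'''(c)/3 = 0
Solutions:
 f(c) = C1 + Integral(C2*airyai(-3^(1/3)*c) + C3*airybi(-3^(1/3)*c), c)


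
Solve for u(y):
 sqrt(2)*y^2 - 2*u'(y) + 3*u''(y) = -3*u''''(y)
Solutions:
 u(y) = C1 + C2*exp(3^(1/3)*y*(-(3 + 2*sqrt(3))^(1/3) + 3^(1/3)/(3 + 2*sqrt(3))^(1/3))/6)*sin(3^(1/6)*y*(3/(3 + 2*sqrt(3))^(1/3) + 3^(2/3)*(3 + 2*sqrt(3))^(1/3))/6) + C3*exp(3^(1/3)*y*(-(3 + 2*sqrt(3))^(1/3) + 3^(1/3)/(3 + 2*sqrt(3))^(1/3))/6)*cos(3^(1/6)*y*(3/(3 + 2*sqrt(3))^(1/3) + 3^(2/3)*(3 + 2*sqrt(3))^(1/3))/6) + C4*exp(-3^(1/3)*y*(-(3 + 2*sqrt(3))^(1/3) + 3^(1/3)/(3 + 2*sqrt(3))^(1/3))/3) + sqrt(2)*y^3/6 + 3*sqrt(2)*y^2/4 + 9*sqrt(2)*y/4


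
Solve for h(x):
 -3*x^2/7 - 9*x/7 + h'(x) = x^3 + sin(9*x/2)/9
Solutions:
 h(x) = C1 + x^4/4 + x^3/7 + 9*x^2/14 - 2*cos(9*x/2)/81


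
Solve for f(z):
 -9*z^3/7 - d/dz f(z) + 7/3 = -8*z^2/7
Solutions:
 f(z) = C1 - 9*z^4/28 + 8*z^3/21 + 7*z/3


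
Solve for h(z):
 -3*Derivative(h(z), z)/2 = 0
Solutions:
 h(z) = C1


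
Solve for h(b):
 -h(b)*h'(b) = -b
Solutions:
 h(b) = -sqrt(C1 + b^2)
 h(b) = sqrt(C1 + b^2)


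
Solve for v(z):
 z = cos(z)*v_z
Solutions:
 v(z) = C1 + Integral(z/cos(z), z)


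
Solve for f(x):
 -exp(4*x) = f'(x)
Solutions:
 f(x) = C1 - exp(4*x)/4


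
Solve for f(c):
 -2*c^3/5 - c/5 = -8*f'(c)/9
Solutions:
 f(c) = C1 + 9*c^4/80 + 9*c^2/80


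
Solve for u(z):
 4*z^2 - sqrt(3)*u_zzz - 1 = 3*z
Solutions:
 u(z) = C1 + C2*z + C3*z^2 + sqrt(3)*z^5/45 - sqrt(3)*z^4/24 - sqrt(3)*z^3/18


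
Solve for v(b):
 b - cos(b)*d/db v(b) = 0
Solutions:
 v(b) = C1 + Integral(b/cos(b), b)


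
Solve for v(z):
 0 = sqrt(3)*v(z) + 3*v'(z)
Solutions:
 v(z) = C1*exp(-sqrt(3)*z/3)


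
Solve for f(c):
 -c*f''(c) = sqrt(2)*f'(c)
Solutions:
 f(c) = C1 + C2*c^(1 - sqrt(2))


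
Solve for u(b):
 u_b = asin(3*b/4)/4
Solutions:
 u(b) = C1 + b*asin(3*b/4)/4 + sqrt(16 - 9*b^2)/12


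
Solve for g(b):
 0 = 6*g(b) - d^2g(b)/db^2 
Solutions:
 g(b) = C1*exp(-sqrt(6)*b) + C2*exp(sqrt(6)*b)


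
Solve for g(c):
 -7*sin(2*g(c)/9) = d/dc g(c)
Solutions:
 7*c + 9*log(cos(2*g(c)/9) - 1)/4 - 9*log(cos(2*g(c)/9) + 1)/4 = C1


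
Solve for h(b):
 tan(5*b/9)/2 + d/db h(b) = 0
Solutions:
 h(b) = C1 + 9*log(cos(5*b/9))/10


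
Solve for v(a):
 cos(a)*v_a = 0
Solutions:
 v(a) = C1


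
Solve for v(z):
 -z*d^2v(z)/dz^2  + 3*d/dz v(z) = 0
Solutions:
 v(z) = C1 + C2*z^4


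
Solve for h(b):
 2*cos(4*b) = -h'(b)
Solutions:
 h(b) = C1 - sin(4*b)/2


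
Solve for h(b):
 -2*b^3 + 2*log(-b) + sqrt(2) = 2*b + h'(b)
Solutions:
 h(b) = C1 - b^4/2 - b^2 + 2*b*log(-b) + b*(-2 + sqrt(2))
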